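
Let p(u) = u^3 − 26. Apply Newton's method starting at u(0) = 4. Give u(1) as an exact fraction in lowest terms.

77/24

p'(u) = 3u^2.
p(4) = 38, p'(4) = 48, so u(1) = 4 − 38/48 = 77/24.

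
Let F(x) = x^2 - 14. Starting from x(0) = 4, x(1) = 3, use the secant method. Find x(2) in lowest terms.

26/7

F(4) = 2, F(3) = -5. x(2) = 3 - (-5)·(3 - 4)/((-5) - 2) = 26/7.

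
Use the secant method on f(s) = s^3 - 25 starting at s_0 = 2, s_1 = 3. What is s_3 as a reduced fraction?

27505/9409

f(2) = -17, f(3) = 2. s_2 = 3 - 2·(3 - 2)/(2 - (-17)) = 55/19.
f(3) = 2, f(55/19) = -5100/6859. s_3 = (55/19) - (-5100/6859)·((55/19) - 3)/((-5100/6859) - 2) = 27505/9409.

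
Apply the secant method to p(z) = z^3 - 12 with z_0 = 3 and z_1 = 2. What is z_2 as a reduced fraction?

p(3) = 15, p(2) = -4. z_2 = 2 - (-4)·(2 - 3)/((-4) - 15) = 42/19.

42/19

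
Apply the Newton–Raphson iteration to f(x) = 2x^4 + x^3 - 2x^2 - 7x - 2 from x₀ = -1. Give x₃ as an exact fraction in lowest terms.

-935663/2962190

f'(x) = 8x^3 + 3x^2 - 4x - 7.
f(-1) = 4, f'(-1) = -8, so x₁ = (-1) - 4/(-8) = -1/2.
f(-1/2) = 1, f'(-1/2) = -21/4, so x₂ = (-1/2) - 1/(-21/4) = -13/42.
f(-13/42) = -7048/194481, f'(-13/42) = -211585/37044, so x₃ = (-13/42) - (-7048/194481)/(-211585/37044) = -935663/2962190.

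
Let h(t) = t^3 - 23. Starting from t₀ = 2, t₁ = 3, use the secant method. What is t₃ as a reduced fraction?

25793/9079

h(2) = -15, h(3) = 4. t₂ = 3 - 4·(3 - 2)/(4 - (-15)) = 53/19.
h(3) = 4, h(53/19) = -8880/6859. t₃ = (53/19) - (-8880/6859)·((53/19) - 3)/((-8880/6859) - 4) = 25793/9079.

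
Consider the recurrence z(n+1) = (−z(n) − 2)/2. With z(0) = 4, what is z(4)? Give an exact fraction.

z(1) = (−4 − 2)/2 = −3.
z(2) = (−(−3) − 2)/2 = 1/2.
z(3) = (−(1/2) − 2)/2 = −5/4.
z(4) = (−(−5/4) − 2)/2 = −3/8.

−3/8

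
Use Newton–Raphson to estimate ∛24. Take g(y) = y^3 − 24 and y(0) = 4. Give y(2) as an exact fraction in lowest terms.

g'(y) = 3y^2.
g(4) = 40, g'(4) = 48, so y(1) = 4 − 40/48 = 19/6.
g(19/6) = 1675/216, g'(19/6) = 361/12, so y(2) = (19/6) − (1675/216)/(361/12) = 9451/3249.

9451/3249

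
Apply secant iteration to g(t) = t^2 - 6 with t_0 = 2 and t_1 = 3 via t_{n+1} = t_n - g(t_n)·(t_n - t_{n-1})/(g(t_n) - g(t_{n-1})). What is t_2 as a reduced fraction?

12/5

g(2) = -2, g(3) = 3. t_2 = 3 - 3·(3 - 2)/(3 - (-2)) = 12/5.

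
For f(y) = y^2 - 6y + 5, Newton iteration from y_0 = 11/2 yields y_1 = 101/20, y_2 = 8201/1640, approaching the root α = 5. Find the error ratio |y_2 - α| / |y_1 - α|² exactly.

y_1 - α = 101/20 - 5 = 1/20, so |y_1 - α| = 1/20.
y_2 - α = 8201/1640 - 5 = 1/1640, so |y_2 - α| = 1/1640.
|y_1 - α|² = 1/400.
Ratio = (1/1640) / (1/400) = 10/41.

10/41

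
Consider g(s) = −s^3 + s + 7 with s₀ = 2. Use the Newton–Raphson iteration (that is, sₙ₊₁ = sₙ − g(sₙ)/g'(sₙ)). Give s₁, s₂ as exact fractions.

s₁ = 23/11, s₂ = 33651/16126

g'(s) = −3s^2 + 1.
g(2) = 1, g'(2) = −11, so s₁ = 2 − 1/(−11) = 23/11.
g(23/11) = −67/1331, g'(23/11) = −1466/121, so s₂ = (23/11) − (−67/1331)/(−1466/121) = 33651/16126.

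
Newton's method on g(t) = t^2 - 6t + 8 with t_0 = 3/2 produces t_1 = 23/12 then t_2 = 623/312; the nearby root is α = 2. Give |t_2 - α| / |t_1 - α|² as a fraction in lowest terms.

6/13

t_1 - α = 23/12 - 2 = -1/12, so |t_1 - α| = 1/12.
t_2 - α = 623/312 - 2 = -1/312, so |t_2 - α| = 1/312.
|t_1 - α|² = 1/144.
Ratio = (1/312) / (1/144) = 6/13.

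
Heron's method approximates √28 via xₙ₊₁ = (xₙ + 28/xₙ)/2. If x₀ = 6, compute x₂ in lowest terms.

127/24

x₁ = (6 + 28/6)/2 = 16/3.
x₂ = (16/3 + 28/(16/3))/2 = 127/24.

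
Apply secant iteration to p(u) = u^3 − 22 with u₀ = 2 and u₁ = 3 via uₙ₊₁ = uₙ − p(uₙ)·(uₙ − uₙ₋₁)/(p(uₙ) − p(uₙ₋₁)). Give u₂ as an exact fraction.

52/19

p(2) = −14, p(3) = 5. u₂ = 3 − 5·(3 − 2)/(5 − (−14)) = 52/19.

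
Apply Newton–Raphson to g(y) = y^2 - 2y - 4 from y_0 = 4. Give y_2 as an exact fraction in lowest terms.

g'(y) = 2y - 2.
g(4) = 4, g'(4) = 6, so y_1 = 4 - 4/6 = 10/3.
g(10/3) = 4/9, g'(10/3) = 14/3, so y_2 = (10/3) - (4/9)/(14/3) = 68/21.

68/21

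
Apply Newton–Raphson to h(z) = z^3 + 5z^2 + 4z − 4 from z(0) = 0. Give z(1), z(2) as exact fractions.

h'(z) = 3z^2 + 10z + 4.
h(0) = −4, h'(0) = 4, so z(1) = 0 − (−4)/4 = 1.
h(1) = 6, h'(1) = 17, so z(2) = 1 − 6/17 = 11/17.

z(1) = 1, z(2) = 11/17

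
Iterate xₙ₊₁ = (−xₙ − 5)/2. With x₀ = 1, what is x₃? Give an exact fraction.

x₁ = (−1 − 5)/2 = −3.
x₂ = (−(−3) − 5)/2 = −1.
x₃ = (−(−1) − 5)/2 = −2.

−2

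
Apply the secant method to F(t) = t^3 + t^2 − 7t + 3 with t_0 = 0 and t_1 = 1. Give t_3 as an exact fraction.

F(0) = 3, F(1) = −2. t_2 = 1 − (−2)·(1 − 0)/((−2) − 3) = 3/5.
F(1) = −2, F(3/5) = −78/125. t_3 = (3/5) − (−78/125)·((3/5) − 1)/((−78/125) − (−2)) = 18/43.

18/43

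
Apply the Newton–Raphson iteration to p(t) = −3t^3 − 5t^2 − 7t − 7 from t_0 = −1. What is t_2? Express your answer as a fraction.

p'(t) = −9t^2 − 10t − 7.
p(−1) = −2, p'(−1) = −6, so t_1 = (−1) − (−2)/(−6) = −4/3.
p(−4/3) = 5/9, p'(−4/3) = −29/3, so t_2 = (−4/3) − (5/9)/(−29/3) = −37/29.

−37/29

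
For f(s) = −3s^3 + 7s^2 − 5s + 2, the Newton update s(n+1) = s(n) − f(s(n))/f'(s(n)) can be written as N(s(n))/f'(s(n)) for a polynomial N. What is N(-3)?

223

f'(s) = −9s^2 + 14s − 5.
N(s) = s·f'(s) − f(s) = s·(−9s^2 + 14s − 5) − (−3s^3 + 7s^2 − 5s + 2) = −6s^3 + 7s^2 − 2.
N(-3) = 223.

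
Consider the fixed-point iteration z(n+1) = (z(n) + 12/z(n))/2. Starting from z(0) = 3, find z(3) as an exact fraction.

18817/5432

z(1) = (3 + 12/3)/2 = 7/2.
z(2) = (7/2 + 12/(7/2))/2 = 97/28.
z(3) = (97/28 + 12/(97/28))/2 = 18817/5432.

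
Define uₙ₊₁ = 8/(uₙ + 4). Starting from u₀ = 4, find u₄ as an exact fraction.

u₁ = 8/(4 + 4) = 1.
u₂ = 8/(1 + 4) = 8/5.
u₃ = 8/(8/5 + 4) = 10/7.
u₄ = 8/(10/7 + 4) = 28/19.

28/19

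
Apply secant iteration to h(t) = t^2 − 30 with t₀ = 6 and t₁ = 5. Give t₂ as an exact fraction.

60/11

h(6) = 6, h(5) = −5. t₂ = 5 − (−5)·(5 − 6)/((−5) − 6) = 60/11.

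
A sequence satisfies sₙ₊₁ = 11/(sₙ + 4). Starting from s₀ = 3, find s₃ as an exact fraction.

s₁ = 11/(3 + 4) = 11/7.
s₂ = 11/(11/7 + 4) = 77/39.
s₃ = 11/(77/39 + 4) = 429/233.

429/233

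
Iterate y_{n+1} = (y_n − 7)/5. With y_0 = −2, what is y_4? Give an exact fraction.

y_1 = ((−2) − 7)/5 = −9/5.
y_2 = ((−9/5) − 7)/5 = −44/25.
y_3 = ((−44/25) − 7)/5 = −219/125.
y_4 = ((−219/125) − 7)/5 = −1094/625.

−1094/625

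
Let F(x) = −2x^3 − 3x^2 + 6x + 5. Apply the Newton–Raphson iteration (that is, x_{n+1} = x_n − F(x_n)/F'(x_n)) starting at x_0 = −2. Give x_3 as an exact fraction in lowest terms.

F'(x) = −6x^2 − 6x + 6.
F(−2) = −3, F'(−2) = −6, so x_1 = (−2) − (−3)/(−6) = −5/2.
F(−5/2) = 5/2, F'(−5/2) = −33/2, so x_2 = (−5/2) − (5/2)/(−33/2) = −155/66.
F(−155/66) = 9650/35937, F'(−155/66) = −9439/726, so x_3 = (−155/66) − (9650/35937)/(−9439/726) = −4350535/1868922.

−4350535/1868922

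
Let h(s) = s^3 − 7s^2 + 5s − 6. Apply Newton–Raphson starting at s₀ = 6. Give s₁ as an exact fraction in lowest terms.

186/29

h'(s) = 3s^2 − 14s + 5.
h(6) = −12, h'(6) = 29, so s₁ = 6 − (−12)/29 = 186/29.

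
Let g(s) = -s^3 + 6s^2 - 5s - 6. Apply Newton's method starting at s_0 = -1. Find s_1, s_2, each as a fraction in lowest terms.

s_1 = -7/10, s_2 = -4813/7435

g'(s) = -3s^2 + 12s - 5.
g(-1) = 6, g'(-1) = -20, so s_1 = (-1) - 6/(-20) = -7/10.
g(-7/10) = 783/1000, g'(-7/10) = -1487/100, so s_2 = (-7/10) - (783/1000)/(-1487/100) = -4813/7435.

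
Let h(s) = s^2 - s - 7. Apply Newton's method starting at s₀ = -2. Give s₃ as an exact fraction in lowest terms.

h'(s) = 2s - 1.
h(-2) = -1, h'(-2) = -5, so s₁ = (-2) - (-1)/(-5) = -11/5.
h(-11/5) = 1/25, h'(-11/5) = -27/5, so s₂ = (-11/5) - (1/25)/(-27/5) = -296/135.
h(-296/135) = 1/18225, h'(-296/135) = -727/135, so s₃ = (-296/135) - (1/18225)/(-727/135) = -215191/98145.

-215191/98145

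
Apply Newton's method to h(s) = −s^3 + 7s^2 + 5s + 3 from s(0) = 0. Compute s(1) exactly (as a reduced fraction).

−3/5

h'(s) = −3s^2 + 14s + 5.
h(0) = 3, h'(0) = 5, so s(1) = 0 − 3/5 = −3/5.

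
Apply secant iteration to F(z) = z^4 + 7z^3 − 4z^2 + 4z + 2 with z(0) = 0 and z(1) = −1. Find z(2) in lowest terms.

F(0) = 2, F(−1) = −12. z(2) = (−1) − (−12)·((−1) − 0)/((−12) − 2) = −1/7.

−1/7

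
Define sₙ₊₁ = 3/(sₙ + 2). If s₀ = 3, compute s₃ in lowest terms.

s₁ = 3/(3 + 2) = 3/5.
s₂ = 3/(3/5 + 2) = 15/13.
s₃ = 3/(15/13 + 2) = 39/41.

39/41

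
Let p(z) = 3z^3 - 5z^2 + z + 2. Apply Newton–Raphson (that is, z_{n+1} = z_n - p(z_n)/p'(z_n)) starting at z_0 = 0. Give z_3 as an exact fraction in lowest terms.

-1274962/1657731

p'(z) = 9z^2 - 10z + 1.
p(0) = 2, p'(0) = 1, so z_1 = 0 - 2/1 = -2.
p(-2) = -44, p'(-2) = 57, so z_2 = (-2) - (-44)/57 = -70/57.
p(-70/57) = -253616/20577, p'(-70/57) = 29083/1083, so z_3 = (-70/57) - (-253616/20577)/(29083/1083) = -1274962/1657731.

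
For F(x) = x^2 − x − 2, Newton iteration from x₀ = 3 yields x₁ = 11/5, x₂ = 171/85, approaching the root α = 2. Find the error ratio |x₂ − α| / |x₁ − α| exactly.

x₁ − α = 11/5 − 2 = 1/5, so |x₁ − α| = 1/5.
x₂ − α = 171/85 − 2 = 1/85, so |x₂ − α| = 1/85.
Ratio = (1/85) / (1/5) = 1/17.

1/17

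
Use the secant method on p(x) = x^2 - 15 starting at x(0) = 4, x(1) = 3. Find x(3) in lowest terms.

31/8

p(4) = 1, p(3) = -6. x(2) = 3 - (-6)·(3 - 4)/((-6) - 1) = 27/7.
p(3) = -6, p(27/7) = -6/49. x(3) = (27/7) - (-6/49)·((27/7) - 3)/((-6/49) - (-6)) = 31/8.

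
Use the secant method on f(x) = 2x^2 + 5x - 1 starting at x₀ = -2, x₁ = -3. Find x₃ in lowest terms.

-83/31

f(-2) = -3, f(-3) = 2. x₂ = (-3) - 2·((-3) - (-2))/(2 - (-3)) = -13/5.
f(-3) = 2, f(-13/5) = -12/25. x₃ = (-13/5) - (-12/25)·((-13/5) - (-3))/((-12/25) - 2) = -83/31.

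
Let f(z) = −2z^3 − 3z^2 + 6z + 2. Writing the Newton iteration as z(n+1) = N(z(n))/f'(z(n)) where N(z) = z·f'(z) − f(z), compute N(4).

f'(z) = −6z^2 − 6z + 6.
N(z) = z·f'(z) − f(z) = z·(−6z^2 − 6z + 6) − (−2z^3 − 3z^2 + 6z + 2) = −4z^3 − 3z^2 − 2.
N(4) = −306.

−306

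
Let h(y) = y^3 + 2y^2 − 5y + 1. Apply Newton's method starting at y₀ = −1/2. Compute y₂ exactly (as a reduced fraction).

h'(y) = 3y^2 + 4y − 5.
h(−1/2) = 31/8, h'(−1/2) = −25/4, so y₁ = (−1/2) − (31/8)/(−25/4) = 3/25.
h(3/25) = 6727/15625, h'(3/25) = −2798/625, so y₂ = (3/25) − (6727/15625)/(−2798/625) = 15121/69950.

15121/69950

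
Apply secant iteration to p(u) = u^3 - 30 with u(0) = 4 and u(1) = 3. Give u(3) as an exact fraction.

39340/12657

p(4) = 34, p(3) = -3. u(2) = 3 - (-3)·(3 - 4)/((-3) - 34) = 114/37.
p(3) = -3, p(114/37) = -38046/50653. u(3) = (114/37) - (-38046/50653)·((114/37) - 3)/((-38046/50653) - (-3)) = 39340/12657.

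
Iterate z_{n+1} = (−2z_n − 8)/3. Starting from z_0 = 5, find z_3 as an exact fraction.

z_1 = (−2·5 − 8)/3 = −6.
z_2 = (−2·(−6) − 8)/3 = 4/3.
z_3 = (−2·(4/3) − 8)/3 = −32/9.

−32/9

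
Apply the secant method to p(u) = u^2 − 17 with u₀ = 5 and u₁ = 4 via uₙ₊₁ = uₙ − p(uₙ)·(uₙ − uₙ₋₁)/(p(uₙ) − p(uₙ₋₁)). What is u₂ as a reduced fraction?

37/9

p(5) = 8, p(4) = −1. u₂ = 4 − (−1)·(4 − 5)/((−1) − 8) = 37/9.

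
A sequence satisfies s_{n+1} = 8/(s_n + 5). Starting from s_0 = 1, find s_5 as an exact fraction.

s_1 = 8/(1 + 5) = 4/3.
s_2 = 8/(4/3 + 5) = 24/19.
s_3 = 8/(24/19 + 5) = 152/119.
s_4 = 8/(152/119 + 5) = 952/747.
s_5 = 8/(952/747 + 5) = 5976/4687.

5976/4687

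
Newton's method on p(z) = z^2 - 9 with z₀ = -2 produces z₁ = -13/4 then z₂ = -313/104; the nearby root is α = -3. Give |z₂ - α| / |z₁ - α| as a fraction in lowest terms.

z₁ - α = -13/4 - (-3) = -13/4 + 3 = -1/4, so |z₁ - α| = 1/4.
z₂ - α = -313/104 - (-3) = -313/104 + 3 = -1/104, so |z₂ - α| = 1/104.
Ratio = (1/104) / (1/4) = 1/26.

1/26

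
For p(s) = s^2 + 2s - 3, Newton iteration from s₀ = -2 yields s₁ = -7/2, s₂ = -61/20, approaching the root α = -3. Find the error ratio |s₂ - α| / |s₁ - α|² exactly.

1/5

s₁ - α = -7/2 - (-3) = -7/2 + 3 = -1/2, so |s₁ - α| = 1/2.
s₂ - α = -61/20 - (-3) = -61/20 + 3 = -1/20, so |s₂ - α| = 1/20.
|s₁ - α|² = 1/4.
Ratio = (1/20) / (1/4) = 1/5.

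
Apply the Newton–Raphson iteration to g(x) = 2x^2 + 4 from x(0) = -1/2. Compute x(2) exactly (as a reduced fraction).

17/56

g'(x) = 4x.
g(-1/2) = 9/2, g'(-1/2) = -2, so x(1) = (-1/2) - (9/2)/(-2) = 7/4.
g(7/4) = 81/8, g'(7/4) = 7, so x(2) = (7/4) - (81/8)/7 = 17/56.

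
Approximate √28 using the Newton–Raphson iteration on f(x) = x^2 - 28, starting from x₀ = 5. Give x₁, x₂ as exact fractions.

f'(x) = 2x.
f(5) = -3, f'(5) = 10, so x₁ = 5 - (-3)/10 = 53/10.
f(53/10) = 9/100, f'(53/10) = 53/5, so x₂ = (53/10) - (9/100)/(53/5) = 5609/1060.

x₁ = 53/10, x₂ = 5609/1060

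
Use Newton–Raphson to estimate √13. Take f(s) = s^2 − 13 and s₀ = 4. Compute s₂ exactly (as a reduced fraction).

1673/464

f'(s) = 2s.
f(4) = 3, f'(4) = 8, so s₁ = 4 − 3/8 = 29/8.
f(29/8) = 9/64, f'(29/8) = 29/4, so s₂ = (29/8) − (9/64)/(29/4) = 1673/464.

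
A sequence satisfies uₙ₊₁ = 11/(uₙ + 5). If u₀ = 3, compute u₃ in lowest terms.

561/343

u₁ = 11/(3 + 5) = 11/8.
u₂ = 11/(11/8 + 5) = 88/51.
u₃ = 11/(88/51 + 5) = 561/343.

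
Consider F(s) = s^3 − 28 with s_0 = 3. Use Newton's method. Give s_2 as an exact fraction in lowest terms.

F'(s) = 3s^2.
F(3) = −1, F'(3) = 27, so s_1 = 3 − (−1)/27 = 82/27.
F(82/27) = 244/19683, F'(82/27) = 6724/243, so s_2 = (82/27) − (244/19683)/(6724/243) = 413465/136161.

413465/136161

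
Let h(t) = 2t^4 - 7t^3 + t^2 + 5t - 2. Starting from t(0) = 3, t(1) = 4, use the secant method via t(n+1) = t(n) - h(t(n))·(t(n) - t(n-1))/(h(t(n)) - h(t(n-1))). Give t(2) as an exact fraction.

314/103

h(3) = -5, h(4) = 98. t(2) = 4 - 98·(4 - 3)/(98 - (-5)) = 314/103.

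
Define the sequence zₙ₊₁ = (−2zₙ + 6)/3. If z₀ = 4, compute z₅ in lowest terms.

z₁ = (−2·4 + 6)/3 = −2/3.
z₂ = (−2·(−2/3) + 6)/3 = 22/9.
z₃ = (−2·(22/9) + 6)/3 = 10/27.
z₄ = (−2·(10/27) + 6)/3 = 142/81.
z₅ = (−2·(142/81) + 6)/3 = 202/243.

202/243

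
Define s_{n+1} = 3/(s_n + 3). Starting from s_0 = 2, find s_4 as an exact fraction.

23/29

s_1 = 3/(2 + 3) = 3/5.
s_2 = 3/(3/5 + 3) = 5/6.
s_3 = 3/(5/6 + 3) = 18/23.
s_4 = 3/(18/23 + 3) = 23/29.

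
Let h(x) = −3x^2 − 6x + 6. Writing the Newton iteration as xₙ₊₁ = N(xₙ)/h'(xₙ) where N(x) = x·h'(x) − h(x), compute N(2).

h'(x) = −6x − 6.
N(x) = x·h'(x) − h(x) = x·(−6x − 6) − (−3x^2 − 6x + 6) = −3x^2 − 6.
N(2) = −18.

−18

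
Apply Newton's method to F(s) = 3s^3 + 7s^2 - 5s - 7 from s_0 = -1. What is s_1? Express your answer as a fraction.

F'(s) = 9s^2 + 14s - 5.
F(-1) = 2, F'(-1) = -10, so s_1 = (-1) - 2/(-10) = -4/5.

-4/5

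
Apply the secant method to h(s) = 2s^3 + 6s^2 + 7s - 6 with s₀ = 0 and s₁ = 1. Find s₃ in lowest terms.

238/463

h(0) = -6, h(1) = 9. s₂ = 1 - 9·(1 - 0)/(9 - (-6)) = 2/5.
h(1) = 9, h(2/5) = -264/125. s₃ = (2/5) - (-264/125)·((2/5) - 1)/((-264/125) - 9) = 238/463.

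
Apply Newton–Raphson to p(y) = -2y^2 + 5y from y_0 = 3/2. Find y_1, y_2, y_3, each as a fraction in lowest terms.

p'(y) = -4y + 5.
p(3/2) = 3, p'(3/2) = -1, so y_1 = (3/2) - 3/(-1) = 9/2.
p(9/2) = -18, p'(9/2) = -13, so y_2 = (9/2) - (-18)/(-13) = 81/26.
p(81/26) = -648/169, p'(81/26) = -97/13, so y_3 = (81/26) - (-648/169)/(-97/13) = 6561/2522.

y_1 = 9/2, y_2 = 81/26, y_3 = 6561/2522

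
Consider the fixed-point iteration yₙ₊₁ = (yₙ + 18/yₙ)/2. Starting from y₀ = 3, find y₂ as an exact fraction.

17/4

y₁ = (3 + 18/3)/2 = 9/2.
y₂ = (9/2 + 18/(9/2))/2 = 17/4.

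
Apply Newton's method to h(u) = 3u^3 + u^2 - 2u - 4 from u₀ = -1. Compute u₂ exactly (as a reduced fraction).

h'(u) = 9u^2 + 2u - 2.
h(-1) = -4, h'(-1) = 5, so u₁ = (-1) - (-4)/5 = -1/5.
h(-1/5) = -448/125, h'(-1/5) = -51/25, so u₂ = (-1/5) - (-448/125)/(-51/25) = -499/255.

-499/255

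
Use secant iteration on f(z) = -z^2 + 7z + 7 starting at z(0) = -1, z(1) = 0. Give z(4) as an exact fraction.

f(-1) = -1, f(0) = 7. z(2) = 0 - 7·(0 - (-1))/(7 - (-1)) = -7/8.
f(0) = 7, f(-7/8) = 7/64. z(3) = (-7/8) - (7/64)·((-7/8) - 0)/((7/64) - 7) = -8/9.
f(-7/8) = 7/64, f(-8/9) = -1/81. z(4) = (-8/9) - (-1/81)·((-8/9) - (-7/8))/((-1/81) - (7/64)) = -560/631.

-560/631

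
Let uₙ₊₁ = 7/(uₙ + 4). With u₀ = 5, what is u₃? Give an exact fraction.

301/235

u₁ = 7/(5 + 4) = 7/9.
u₂ = 7/(7/9 + 4) = 63/43.
u₃ = 7/(63/43 + 4) = 301/235.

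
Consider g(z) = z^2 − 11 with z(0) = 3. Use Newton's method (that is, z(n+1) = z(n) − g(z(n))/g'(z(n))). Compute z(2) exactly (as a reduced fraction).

199/60

g'(z) = 2z.
g(3) = −2, g'(3) = 6, so z(1) = 3 − (−2)/6 = 10/3.
g(10/3) = 1/9, g'(10/3) = 20/3, so z(2) = (10/3) − (1/9)/(20/3) = 199/60.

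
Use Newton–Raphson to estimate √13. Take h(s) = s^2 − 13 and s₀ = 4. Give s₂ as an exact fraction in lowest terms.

1673/464

h'(s) = 2s.
h(4) = 3, h'(4) = 8, so s₁ = 4 − 3/8 = 29/8.
h(29/8) = 9/64, h'(29/8) = 29/4, so s₂ = (29/8) − (9/64)/(29/4) = 1673/464.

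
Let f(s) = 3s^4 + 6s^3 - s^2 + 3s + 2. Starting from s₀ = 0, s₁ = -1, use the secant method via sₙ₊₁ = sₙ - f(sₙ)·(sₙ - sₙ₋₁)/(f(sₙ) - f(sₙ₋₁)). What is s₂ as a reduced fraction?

-2/7

f(0) = 2, f(-1) = -5. s₂ = (-1) - (-5)·((-1) - 0)/((-5) - 2) = -2/7.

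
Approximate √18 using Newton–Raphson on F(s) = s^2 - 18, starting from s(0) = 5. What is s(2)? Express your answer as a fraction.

3649/860

F'(s) = 2s.
F(5) = 7, F'(5) = 10, so s(1) = 5 - 7/10 = 43/10.
F(43/10) = 49/100, F'(43/10) = 43/5, so s(2) = (43/10) - (49/100)/(43/5) = 3649/860.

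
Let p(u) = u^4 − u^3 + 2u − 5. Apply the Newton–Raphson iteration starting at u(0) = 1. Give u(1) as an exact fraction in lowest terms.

p'(u) = 4u^3 − 3u^2 + 2.
p(1) = −3, p'(1) = 3, so u(1) = 1 − (−3)/3 = 2.

2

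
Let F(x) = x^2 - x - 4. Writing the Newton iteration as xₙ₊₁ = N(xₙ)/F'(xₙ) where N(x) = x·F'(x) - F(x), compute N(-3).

F'(x) = 2x - 1.
N(x) = x·F'(x) - F(x) = x·(2x - 1) - (x^2 - x - 4) = x^2 + 4.
N(-3) = 13.

13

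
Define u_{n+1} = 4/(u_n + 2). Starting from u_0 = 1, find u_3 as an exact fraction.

u_1 = 4/(1 + 2) = 4/3.
u_2 = 4/(4/3 + 2) = 6/5.
u_3 = 4/(6/5 + 2) = 5/4.

5/4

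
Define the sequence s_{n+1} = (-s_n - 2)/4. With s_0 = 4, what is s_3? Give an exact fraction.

s_1 = (-4 - 2)/4 = -3/2.
s_2 = (-(-3/2) - 2)/4 = -1/8.
s_3 = (-(-1/8) - 2)/4 = -15/32.

-15/32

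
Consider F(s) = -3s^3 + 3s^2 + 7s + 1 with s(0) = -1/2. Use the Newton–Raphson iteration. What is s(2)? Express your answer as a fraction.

-307/2737

F'(s) = -9s^2 + 6s + 7.
F(-1/2) = -11/8, F'(-1/2) = 7/4, so s(1) = (-1/2) - (-11/8)/(7/4) = 2/7.
F(2/7) = 1089/343, F'(2/7) = 391/49, so s(2) = (2/7) - (1089/343)/(391/49) = -307/2737.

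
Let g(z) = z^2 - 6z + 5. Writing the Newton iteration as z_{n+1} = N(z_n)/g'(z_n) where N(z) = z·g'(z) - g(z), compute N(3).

g'(z) = 2z - 6.
N(z) = z·g'(z) - g(z) = z·(2z - 6) - (z^2 - 6z + 5) = z^2 - 5.
N(3) = 4.

4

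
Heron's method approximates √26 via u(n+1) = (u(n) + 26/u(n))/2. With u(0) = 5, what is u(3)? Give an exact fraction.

54100801/10610040

u(1) = (5 + 26/5)/2 = 51/10.
u(2) = (51/10 + 26/(51/10))/2 = 5201/1020.
u(3) = (5201/1020 + 26/(5201/1020))/2 = 54100801/10610040.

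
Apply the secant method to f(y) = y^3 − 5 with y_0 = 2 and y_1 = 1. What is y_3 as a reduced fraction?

443/247

f(2) = 3, f(1) = −4. y_2 = 1 − (−4)·(1 − 2)/((−4) − 3) = 11/7.
f(1) = −4, f(11/7) = −384/343. y_3 = (11/7) − (−384/343)·((11/7) − 1)/((−384/343) − (−4)) = 443/247.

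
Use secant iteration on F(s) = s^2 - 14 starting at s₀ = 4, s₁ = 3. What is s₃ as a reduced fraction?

176/47

F(4) = 2, F(3) = -5. s₂ = 3 - (-5)·(3 - 4)/((-5) - 2) = 26/7.
F(3) = -5, F(26/7) = -10/49. s₃ = (26/7) - (-10/49)·((26/7) - 3)/((-10/49) - (-5)) = 176/47.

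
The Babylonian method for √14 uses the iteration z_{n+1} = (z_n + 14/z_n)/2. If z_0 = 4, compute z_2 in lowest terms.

449/120

z_1 = (4 + 14/4)/2 = 15/4.
z_2 = (15/4 + 14/(15/4))/2 = 449/120.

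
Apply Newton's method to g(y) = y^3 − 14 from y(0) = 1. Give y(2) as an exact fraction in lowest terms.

4285/1152

g'(y) = 3y^2.
g(1) = −13, g'(1) = 3, so y(1) = 1 − (−13)/3 = 16/3.
g(16/3) = 3718/27, g'(16/3) = 256/3, so y(2) = (16/3) − (3718/27)/(256/3) = 4285/1152.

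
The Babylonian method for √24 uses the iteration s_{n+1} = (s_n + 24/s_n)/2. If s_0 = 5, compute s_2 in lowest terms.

s_1 = (5 + 24/5)/2 = 49/10.
s_2 = (49/10 + 24/(49/10))/2 = 4801/980.

4801/980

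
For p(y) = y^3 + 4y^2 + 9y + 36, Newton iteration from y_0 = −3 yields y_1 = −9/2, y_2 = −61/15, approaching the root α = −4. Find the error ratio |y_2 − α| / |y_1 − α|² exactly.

y_1 − α = −9/2 − (−4) = −9/2 + 4 = −1/2, so |y_1 − α| = 1/2.
y_2 − α = −61/15 − (−4) = −61/15 + 4 = −1/15, so |y_2 − α| = 1/15.
|y_1 − α|² = 1/4.
Ratio = (1/15) / (1/4) = 4/15.

4/15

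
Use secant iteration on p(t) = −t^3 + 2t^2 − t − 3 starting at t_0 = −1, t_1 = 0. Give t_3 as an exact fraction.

p(−1) = 1, p(0) = −3. t_2 = 0 − (−3)·(0 − (−1))/((−3) − 1) = −3/4.
p(0) = −3, p(−3/4) = −45/64. t_3 = (−3/4) − (−45/64)·((−3/4) − 0)/((−45/64) − (−3)) = −48/49.

−48/49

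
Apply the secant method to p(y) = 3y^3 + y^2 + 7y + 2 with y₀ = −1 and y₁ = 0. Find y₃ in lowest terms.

−54/187

p(−1) = −7, p(0) = 2. y₂ = 0 − 2·(0 − (−1))/(2 − (−7)) = −2/9.
p(0) = 2, p(−2/9) = 112/243. y₃ = (−2/9) − (112/243)·((−2/9) − 0)/((112/243) − 2) = −54/187.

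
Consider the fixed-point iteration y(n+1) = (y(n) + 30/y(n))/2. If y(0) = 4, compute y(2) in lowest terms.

1009/184

y(1) = (4 + 30/4)/2 = 23/4.
y(2) = (23/4 + 30/(23/4))/2 = 1009/184.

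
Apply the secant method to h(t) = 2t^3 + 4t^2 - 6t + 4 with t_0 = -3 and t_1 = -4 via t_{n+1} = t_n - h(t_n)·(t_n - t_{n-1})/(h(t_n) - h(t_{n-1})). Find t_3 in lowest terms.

-6524/2081

h(-3) = 4, h(-4) = -36. t_2 = (-4) - (-36)·((-4) - (-3))/((-36) - 4) = -31/10.
h(-4) = -36, h(-31/10) = 729/500. t_3 = (-31/10) - (729/500)·((-31/10) - (-4))/((729/500) - (-36)) = -6524/2081.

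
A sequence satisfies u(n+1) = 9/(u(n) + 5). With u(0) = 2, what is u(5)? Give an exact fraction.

16299/11602

u(1) = 9/(2 + 5) = 9/7.
u(2) = 9/(9/7 + 5) = 63/44.
u(3) = 9/(63/44 + 5) = 396/283.
u(4) = 9/(396/283 + 5) = 2547/1811.
u(5) = 9/(2547/1811 + 5) = 16299/11602.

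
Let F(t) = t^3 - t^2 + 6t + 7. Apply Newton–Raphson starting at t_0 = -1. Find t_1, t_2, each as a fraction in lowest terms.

t_1 = -10/11, t_2 = -12417/13706

F'(t) = 3t^2 - 2t + 6.
F(-1) = -1, F'(-1) = 11, so t_1 = (-1) - (-1)/11 = -10/11.
F(-10/11) = -43/1331, F'(-10/11) = 1246/121, so t_2 = (-10/11) - (-43/1331)/(1246/121) = -12417/13706.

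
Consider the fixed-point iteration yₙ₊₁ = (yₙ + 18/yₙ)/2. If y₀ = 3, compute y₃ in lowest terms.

y₁ = (3 + 18/3)/2 = 9/2.
y₂ = (9/2 + 18/(9/2))/2 = 17/4.
y₃ = (17/4 + 18/(17/4))/2 = 577/136.

577/136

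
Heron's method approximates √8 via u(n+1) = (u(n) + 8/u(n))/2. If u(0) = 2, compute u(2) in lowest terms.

17/6

u(1) = (2 + 8/2)/2 = 3.
u(2) = (3 + 8/3)/2 = 17/6.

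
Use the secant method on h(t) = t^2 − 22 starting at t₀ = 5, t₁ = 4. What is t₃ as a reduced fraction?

h(5) = 3, h(4) = −6. t₂ = 4 − (−6)·(4 − 5)/((−6) − 3) = 14/3.
h(4) = −6, h(14/3) = −2/9. t₃ = (14/3) − (−2/9)·((14/3) − 4)/((−2/9) − (−6)) = 61/13.

61/13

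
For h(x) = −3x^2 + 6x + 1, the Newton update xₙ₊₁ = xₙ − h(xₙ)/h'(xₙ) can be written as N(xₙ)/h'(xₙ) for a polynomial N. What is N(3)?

h'(x) = −6x + 6.
N(x) = x·h'(x) − h(x) = x·(−6x + 6) − (−3x^2 + 6x + 1) = −3x^2 − 1.
N(3) = −28.

−28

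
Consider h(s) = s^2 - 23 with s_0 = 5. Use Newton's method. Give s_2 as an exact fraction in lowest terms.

1151/240

h'(s) = 2s.
h(5) = 2, h'(5) = 10, so s_1 = 5 - 2/10 = 24/5.
h(24/5) = 1/25, h'(24/5) = 48/5, so s_2 = (24/5) - (1/25)/(48/5) = 1151/240.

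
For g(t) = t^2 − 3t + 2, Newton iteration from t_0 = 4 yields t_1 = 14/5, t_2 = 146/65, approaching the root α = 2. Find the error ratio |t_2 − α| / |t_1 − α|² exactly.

t_1 − α = 14/5 − 2 = 4/5, so |t_1 − α| = 4/5.
t_2 − α = 146/65 − 2 = 16/65, so |t_2 − α| = 16/65.
|t_1 − α|² = 16/25.
Ratio = (16/65) / (16/25) = 5/13.

5/13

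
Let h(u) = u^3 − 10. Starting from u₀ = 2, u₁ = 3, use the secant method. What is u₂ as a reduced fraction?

h(2) = −2, h(3) = 17. u₂ = 3 − 17·(3 − 2)/(17 − (−2)) = 40/19.

40/19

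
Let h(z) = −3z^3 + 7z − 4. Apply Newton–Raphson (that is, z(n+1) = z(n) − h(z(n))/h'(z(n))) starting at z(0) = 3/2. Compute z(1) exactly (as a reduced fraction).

h'(z) = −9z^2 + 7.
h(3/2) = −29/8, h'(3/2) = −53/4, so z(1) = (3/2) − (−29/8)/(−53/4) = 65/53.

65/53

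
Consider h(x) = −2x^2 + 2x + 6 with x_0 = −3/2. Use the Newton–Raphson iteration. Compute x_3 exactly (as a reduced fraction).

h'(x) = −4x + 2.
h(−3/2) = −3/2, h'(−3/2) = 8, so x_1 = (−3/2) − (−3/2)/8 = −21/16.
h(−21/16) = −9/128, h'(−21/16) = 29/4, so x_2 = (−21/16) − (−9/128)/(29/4) = −1209/928.
h(−1209/928) = −81/430592, h'(−1209/928) = 1673/232, so x_3 = (−1209/928) − (−81/430592)/(1673/232) = −4045233/3105088.

−4045233/3105088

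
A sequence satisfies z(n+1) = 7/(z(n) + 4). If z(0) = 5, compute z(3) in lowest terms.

301/235

z(1) = 7/(5 + 4) = 7/9.
z(2) = 7/(7/9 + 4) = 63/43.
z(3) = 7/(63/43 + 4) = 301/235.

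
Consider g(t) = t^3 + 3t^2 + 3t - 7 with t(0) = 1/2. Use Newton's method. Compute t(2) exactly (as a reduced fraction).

286261/281961

g'(t) = 3t^2 + 6t + 3.
g(1/2) = -37/8, g'(1/2) = 27/4, so t(1) = (1/2) - (-37/8)/(27/4) = 32/27.
g(32/27) = 47915/19683, g'(32/27) = 3481/243, so t(2) = (32/27) - (47915/19683)/(3481/243) = 286261/281961.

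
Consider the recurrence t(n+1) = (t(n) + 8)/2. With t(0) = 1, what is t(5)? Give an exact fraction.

249/32

t(1) = (1 + 8)/2 = 9/2.
t(2) = ((9/2) + 8)/2 = 25/4.
t(3) = ((25/4) + 8)/2 = 57/8.
t(4) = ((57/8) + 8)/2 = 121/16.
t(5) = ((121/16) + 8)/2 = 249/32.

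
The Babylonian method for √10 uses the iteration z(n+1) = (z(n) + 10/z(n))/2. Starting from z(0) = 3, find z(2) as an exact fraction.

721/228

z(1) = (3 + 10/3)/2 = 19/6.
z(2) = (19/6 + 10/(19/6))/2 = 721/228.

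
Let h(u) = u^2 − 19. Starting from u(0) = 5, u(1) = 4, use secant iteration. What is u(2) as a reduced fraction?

13/3

h(5) = 6, h(4) = −3. u(2) = 4 − (−3)·(4 − 5)/((−3) − 6) = 13/3.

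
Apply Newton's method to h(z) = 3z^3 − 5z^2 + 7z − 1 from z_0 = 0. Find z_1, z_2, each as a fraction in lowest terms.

h'(z) = 9z^2 − 10z + 7.
h(0) = −1, h'(0) = 7, so z_1 = 0 − (−1)/7 = 1/7.
h(1/7) = −32/343, h'(1/7) = 282/49, so z_2 = (1/7) − (−32/343)/(282/49) = 157/987.

z_1 = 1/7, z_2 = 157/987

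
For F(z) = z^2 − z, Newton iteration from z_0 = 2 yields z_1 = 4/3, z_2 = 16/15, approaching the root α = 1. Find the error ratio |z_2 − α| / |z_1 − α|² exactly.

3/5

z_1 − α = 4/3 − 1 = 1/3, so |z_1 − α| = 1/3.
z_2 − α = 16/15 − 1 = 1/15, so |z_2 − α| = 1/15.
|z_1 − α|² = 1/9.
Ratio = (1/15) / (1/9) = 3/5.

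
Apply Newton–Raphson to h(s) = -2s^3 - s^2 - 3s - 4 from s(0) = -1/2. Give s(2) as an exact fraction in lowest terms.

-13291/12922

h'(s) = -6s^2 - 2s - 3.
h(-1/2) = -5/2, h'(-1/2) = -7/2, so s(1) = (-1/2) - (-5/2)/(-7/2) = -17/14.
h(-17/14) = 600/343, h'(-17/14) = -923/98, so s(2) = (-17/14) - (600/343)/(-923/98) = -13291/12922.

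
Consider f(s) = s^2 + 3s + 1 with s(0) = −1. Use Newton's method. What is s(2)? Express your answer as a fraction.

−1/3

f'(s) = 2s + 3.
f(−1) = −1, f'(−1) = 1, so s(1) = (−1) − (−1)/1 = 0.
f(0) = 1, f'(0) = 3, so s(2) = 0 − 1/3 = −1/3.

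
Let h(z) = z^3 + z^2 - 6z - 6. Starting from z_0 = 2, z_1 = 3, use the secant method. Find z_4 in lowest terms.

h(2) = -6, h(3) = 12. z_2 = 3 - 12·(3 - 2)/(12 - (-6)) = 7/3.
h(3) = 12, h(7/3) = -50/27. z_3 = (7/3) - (-50/27)·((7/3) - 3)/((-50/27) - 12) = 453/187.
h(7/3) = -50/27, h(453/187) = -2947200/6539203. z_4 = (453/187) - (-2947200/6539203)·((453/187) - (7/3))/((-2947200/6539203) - (-50/27)) = 2425497/989543.

2425497/989543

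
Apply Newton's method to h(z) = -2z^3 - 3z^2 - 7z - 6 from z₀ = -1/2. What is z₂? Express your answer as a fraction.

h'(z) = -6z^2 - 6z - 7.
h(-1/2) = -3, h'(-1/2) = -11/2, so z₁ = (-1/2) - (-3)/(-11/2) = -23/22.
h(-23/22) = 432/1331, h'(-23/22) = -1763/242, so z₂ = (-23/22) - (432/1331)/(-1763/242) = -38821/38786.

-38821/38786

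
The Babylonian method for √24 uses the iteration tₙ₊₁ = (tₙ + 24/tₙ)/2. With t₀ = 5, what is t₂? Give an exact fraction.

t₁ = (5 + 24/5)/2 = 49/10.
t₂ = (49/10 + 24/(49/10))/2 = 4801/980.

4801/980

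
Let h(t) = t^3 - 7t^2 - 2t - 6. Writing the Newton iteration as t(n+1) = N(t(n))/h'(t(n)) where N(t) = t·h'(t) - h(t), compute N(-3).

-111

h'(t) = 3t^2 - 14t - 2.
N(t) = t·h'(t) - h(t) = t·(3t^2 - 14t - 2) - (t^3 - 7t^2 - 2t - 6) = 2t^3 - 7t^2 + 6.
N(-3) = -111.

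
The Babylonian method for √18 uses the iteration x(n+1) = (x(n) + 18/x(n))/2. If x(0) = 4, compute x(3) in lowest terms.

665857/156944

x(1) = (4 + 18/4)/2 = 17/4.
x(2) = (17/4 + 18/(17/4))/2 = 577/136.
x(3) = (577/136 + 18/(577/136))/2 = 665857/156944.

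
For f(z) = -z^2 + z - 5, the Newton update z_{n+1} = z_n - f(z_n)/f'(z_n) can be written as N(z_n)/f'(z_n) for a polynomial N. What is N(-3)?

f'(z) = -2z + 1.
N(z) = z·f'(z) - f(z) = z·(-2z + 1) - (-z^2 + z - 5) = -z^2 + 5.
N(-3) = -4.

-4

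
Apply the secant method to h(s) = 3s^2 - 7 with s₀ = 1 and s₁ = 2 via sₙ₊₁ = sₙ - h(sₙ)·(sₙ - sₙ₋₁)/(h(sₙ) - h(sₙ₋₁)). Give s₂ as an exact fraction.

h(1) = -4, h(2) = 5. s₂ = 2 - 5·(2 - 1)/(5 - (-4)) = 13/9.

13/9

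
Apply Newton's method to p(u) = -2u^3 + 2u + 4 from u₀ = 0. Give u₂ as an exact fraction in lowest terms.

-14/11

p'(u) = -6u^2 + 2.
p(0) = 4, p'(0) = 2, so u₁ = 0 - 4/2 = -2.
p(-2) = 16, p'(-2) = -22, so u₂ = (-2) - 16/(-22) = -14/11.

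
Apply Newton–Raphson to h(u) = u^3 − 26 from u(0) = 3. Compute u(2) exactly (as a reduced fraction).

767879/259200

h'(u) = 3u^2.
h(3) = 1, h'(3) = 27, so u(1) = 3 − 1/27 = 80/27.
h(80/27) = 242/19683, h'(80/27) = 6400/243, so u(2) = (80/27) − (242/19683)/(6400/243) = 767879/259200.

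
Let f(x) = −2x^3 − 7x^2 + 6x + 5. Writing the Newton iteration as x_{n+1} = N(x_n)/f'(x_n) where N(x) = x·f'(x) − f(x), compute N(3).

f'(x) = −6x^2 − 14x + 6.
N(x) = x·f'(x) − f(x) = x·(−6x^2 − 14x + 6) − (−2x^3 − 7x^2 + 6x + 5) = −4x^3 − 7x^2 − 5.
N(3) = −176.

−176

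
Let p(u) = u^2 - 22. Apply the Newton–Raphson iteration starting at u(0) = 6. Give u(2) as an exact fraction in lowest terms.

1633/348

p'(u) = 2u.
p(6) = 14, p'(6) = 12, so u(1) = 6 - 14/12 = 29/6.
p(29/6) = 49/36, p'(29/6) = 29/3, so u(2) = (29/6) - (49/36)/(29/3) = 1633/348.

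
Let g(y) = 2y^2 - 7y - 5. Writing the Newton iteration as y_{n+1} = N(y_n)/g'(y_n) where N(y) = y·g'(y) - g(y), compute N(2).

g'(y) = 4y - 7.
N(y) = y·g'(y) - g(y) = y·(4y - 7) - (2y^2 - 7y - 5) = 2y^2 + 5.
N(2) = 13.

13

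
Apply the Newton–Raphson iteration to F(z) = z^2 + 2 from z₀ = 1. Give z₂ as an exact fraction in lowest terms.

F'(z) = 2z.
F(1) = 3, F'(1) = 2, so z₁ = 1 - 3/2 = -1/2.
F(-1/2) = 9/4, F'(-1/2) = -1, so z₂ = (-1/2) - (9/4)/(-1) = 7/4.

7/4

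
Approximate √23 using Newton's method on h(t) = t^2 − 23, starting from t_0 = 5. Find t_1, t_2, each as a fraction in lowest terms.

h'(t) = 2t.
h(5) = 2, h'(5) = 10, so t_1 = 5 − 2/10 = 24/5.
h(24/5) = 1/25, h'(24/5) = 48/5, so t_2 = (24/5) − (1/25)/(48/5) = 1151/240.

t_1 = 24/5, t_2 = 1151/240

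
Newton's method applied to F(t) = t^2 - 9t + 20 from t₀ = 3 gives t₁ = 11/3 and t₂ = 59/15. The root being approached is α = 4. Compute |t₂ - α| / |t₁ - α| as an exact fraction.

1/5

t₁ - α = 11/3 - 4 = -1/3, so |t₁ - α| = 1/3.
t₂ - α = 59/15 - 4 = -1/15, so |t₂ - α| = 1/15.
Ratio = (1/15) / (1/3) = 1/5.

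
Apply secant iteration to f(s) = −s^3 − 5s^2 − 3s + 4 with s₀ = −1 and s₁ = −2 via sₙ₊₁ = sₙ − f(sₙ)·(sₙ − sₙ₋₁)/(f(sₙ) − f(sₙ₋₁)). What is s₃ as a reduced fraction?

f(−1) = 3, f(−2) = −2. s₂ = (−2) − (−2)·((−2) − (−1))/((−2) − 3) = −8/5.
f(−2) = −2, f(−8/5) = 12/125. s₃ = (−8/5) − (12/125)·((−8/5) − (−2))/((12/125) − (−2)) = −212/131.

−212/131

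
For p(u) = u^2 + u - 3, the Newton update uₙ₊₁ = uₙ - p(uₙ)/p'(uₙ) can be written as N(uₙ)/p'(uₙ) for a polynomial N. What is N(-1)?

4

p'(u) = 2u + 1.
N(u) = u·p'(u) - p(u) = u·(2u + 1) - (u^2 + u - 3) = u^2 + 3.
N(-1) = 4.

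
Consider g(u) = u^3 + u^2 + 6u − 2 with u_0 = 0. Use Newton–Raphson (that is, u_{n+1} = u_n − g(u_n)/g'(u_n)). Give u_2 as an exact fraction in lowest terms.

59/189

g'(u) = 3u^2 + 2u + 6.
g(0) = −2, g'(0) = 6, so u_1 = 0 − (−2)/6 = 1/3.
g(1/3) = 4/27, g'(1/3) = 7, so u_2 = (1/3) − (4/27)/7 = 59/189.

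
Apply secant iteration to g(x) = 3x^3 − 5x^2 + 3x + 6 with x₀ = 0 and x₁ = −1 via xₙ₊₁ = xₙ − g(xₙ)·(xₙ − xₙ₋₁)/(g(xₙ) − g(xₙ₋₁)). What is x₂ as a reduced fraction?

−6/11

g(0) = 6, g(−1) = −5. x₂ = (−1) − (−5)·((−1) − 0)/((−5) − 6) = −6/11.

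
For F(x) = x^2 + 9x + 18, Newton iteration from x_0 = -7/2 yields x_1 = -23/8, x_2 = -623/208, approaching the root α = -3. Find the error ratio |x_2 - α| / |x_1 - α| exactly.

1/26

x_1 - α = -23/8 - (-3) = -23/8 + 3 = 1/8, so |x_1 - α| = 1/8.
x_2 - α = -623/208 - (-3) = -623/208 + 3 = 1/208, so |x_2 - α| = 1/208.
Ratio = (1/208) / (1/8) = 1/26.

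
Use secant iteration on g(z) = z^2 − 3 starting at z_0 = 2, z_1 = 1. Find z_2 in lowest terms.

g(2) = 1, g(1) = −2. z_2 = 1 − (−2)·(1 − 2)/((−2) − 1) = 5/3.

5/3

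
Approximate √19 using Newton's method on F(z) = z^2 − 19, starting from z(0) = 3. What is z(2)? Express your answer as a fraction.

367/84

F'(z) = 2z.
F(3) = −10, F'(3) = 6, so z(1) = 3 − (−10)/6 = 14/3.
F(14/3) = 25/9, F'(14/3) = 28/3, so z(2) = (14/3) − (25/9)/(28/3) = 367/84.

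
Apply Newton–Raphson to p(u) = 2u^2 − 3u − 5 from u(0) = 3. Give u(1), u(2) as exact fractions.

p'(u) = 4u − 3.
p(3) = 4, p'(3) = 9, so u(1) = 3 − 4/9 = 23/9.
p(23/9) = 32/81, p'(23/9) = 65/9, so u(2) = (23/9) − (32/81)/(65/9) = 1463/585.

u(1) = 23/9, u(2) = 1463/585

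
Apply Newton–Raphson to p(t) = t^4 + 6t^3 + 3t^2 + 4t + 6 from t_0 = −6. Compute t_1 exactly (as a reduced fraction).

−699/124

p'(t) = 4t^3 + 18t^2 + 6t + 4.
p(−6) = 90, p'(−6) = −248, so t_1 = (−6) − 90/(−248) = −699/124.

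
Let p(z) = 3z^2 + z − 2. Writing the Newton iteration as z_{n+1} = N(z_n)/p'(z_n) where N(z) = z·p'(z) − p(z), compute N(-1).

5

p'(z) = 6z + 1.
N(z) = z·p'(z) − p(z) = z·(6z + 1) − (3z^2 + z − 2) = 3z^2 + 2.
N(-1) = 5.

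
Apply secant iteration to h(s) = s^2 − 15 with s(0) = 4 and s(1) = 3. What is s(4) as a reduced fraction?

h(4) = 1, h(3) = −6. s(2) = 3 − (−6)·(3 − 4)/((−6) − 1) = 27/7.
h(3) = −6, h(27/7) = −6/49. s(3) = (27/7) − (−6/49)·((27/7) − 3)/((−6/49) − (−6)) = 31/8.
h(27/7) = −6/49, h(31/8) = 1/64. s(4) = (31/8) − (1/64)·((31/8) − (27/7))/((1/64) − (−6/49)) = 1677/433.

1677/433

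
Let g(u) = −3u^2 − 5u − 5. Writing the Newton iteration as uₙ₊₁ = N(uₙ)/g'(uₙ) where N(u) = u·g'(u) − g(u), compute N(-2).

−7

g'(u) = −6u − 5.
N(u) = u·g'(u) − g(u) = u·(−6u − 5) − (−3u^2 − 5u − 5) = −3u^2 + 5.
N(-2) = −7.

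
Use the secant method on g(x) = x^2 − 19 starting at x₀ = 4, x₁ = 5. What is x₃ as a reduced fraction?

61/14

g(4) = −3, g(5) = 6. x₂ = 5 − 6·(5 − 4)/(6 − (−3)) = 13/3.
g(5) = 6, g(13/3) = −2/9. x₃ = (13/3) − (−2/9)·((13/3) − 5)/((−2/9) − 6) = 61/14.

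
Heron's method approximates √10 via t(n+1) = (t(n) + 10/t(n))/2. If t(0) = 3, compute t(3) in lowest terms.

t(1) = (3 + 10/3)/2 = 19/6.
t(2) = (19/6 + 10/(19/6))/2 = 721/228.
t(3) = (721/228 + 10/(721/228))/2 = 1039681/328776.

1039681/328776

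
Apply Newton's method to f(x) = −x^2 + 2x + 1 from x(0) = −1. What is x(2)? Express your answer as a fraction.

−5/12

f'(x) = −2x + 2.
f(−1) = −2, f'(−1) = 4, so x(1) = (−1) − (−2)/4 = −1/2.
f(−1/2) = −1/4, f'(−1/2) = 3, so x(2) = (−1/2) − (−1/4)/3 = −5/12.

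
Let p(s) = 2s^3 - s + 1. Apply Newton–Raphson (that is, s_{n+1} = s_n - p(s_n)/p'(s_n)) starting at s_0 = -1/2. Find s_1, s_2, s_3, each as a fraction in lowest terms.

p'(s) = 6s^2 - 1.
p(-1/2) = 5/4, p'(-1/2) = 1/2, so s_1 = (-1/2) - (5/4)/(1/2) = -3.
p(-3) = -50, p'(-3) = 53, so s_2 = (-3) - (-50)/53 = -109/53.
p(-109/53) = -2135000/148877, p'(-109/53) = 68477/2809, so s_3 = (-109/53) - (-2135000/148877)/(68477/2809) = -5328993/3629281.

s_1 = -3, s_2 = -109/53, s_3 = -5328993/3629281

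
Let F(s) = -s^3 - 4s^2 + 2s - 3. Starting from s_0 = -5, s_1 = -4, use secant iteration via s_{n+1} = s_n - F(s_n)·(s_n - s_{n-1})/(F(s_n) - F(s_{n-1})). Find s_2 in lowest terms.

-103/23

F(-5) = 12, F(-4) = -11. s_2 = (-4) - (-11)·((-4) - (-5))/((-11) - 12) = -103/23.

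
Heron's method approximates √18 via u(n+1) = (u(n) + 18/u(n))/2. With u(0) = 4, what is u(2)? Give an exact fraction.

577/136

u(1) = (4 + 18/4)/2 = 17/4.
u(2) = (17/4 + 18/(17/4))/2 = 577/136.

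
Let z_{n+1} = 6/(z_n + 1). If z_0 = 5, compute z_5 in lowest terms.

z_1 = 6/(5 + 1) = 1.
z_2 = 6/(1 + 1) = 3.
z_3 = 6/(3 + 1) = 3/2.
z_4 = 6/(3/2 + 1) = 12/5.
z_5 = 6/(12/5 + 1) = 30/17.

30/17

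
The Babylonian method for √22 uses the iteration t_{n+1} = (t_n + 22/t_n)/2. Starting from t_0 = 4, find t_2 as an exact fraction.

t_1 = (4 + 22/4)/2 = 19/4.
t_2 = (19/4 + 22/(19/4))/2 = 713/152.

713/152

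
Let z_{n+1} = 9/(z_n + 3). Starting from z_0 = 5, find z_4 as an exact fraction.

z_1 = 9/(5 + 3) = 9/8.
z_2 = 9/(9/8 + 3) = 24/11.
z_3 = 9/(24/11 + 3) = 33/19.
z_4 = 9/(33/19 + 3) = 19/10.

19/10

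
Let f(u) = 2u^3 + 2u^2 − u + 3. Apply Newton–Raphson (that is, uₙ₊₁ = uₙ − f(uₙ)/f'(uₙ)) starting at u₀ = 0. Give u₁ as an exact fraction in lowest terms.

3

f'(u) = 6u^2 + 4u − 1.
f(0) = 3, f'(0) = −1, so u₁ = 0 − 3/(−1) = 3.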